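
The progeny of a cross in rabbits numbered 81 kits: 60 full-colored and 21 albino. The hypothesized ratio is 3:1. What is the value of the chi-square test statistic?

Total ratio parts = 4. Expected numbers out of 81:
  full-colored: 81 × 3/4 = 60.75
  albino: 81 × 1/4 = 20.25
χ² = Σ (O − E)² / E
  full-colored: (60 − 60.75)² / 60.75 = 0.0093
  albino: (21 − 20.25)² / 20.25 = 0.0278
χ² = 0.0093 + 0.0278 = 0.0371 ≈ 0.037

0.037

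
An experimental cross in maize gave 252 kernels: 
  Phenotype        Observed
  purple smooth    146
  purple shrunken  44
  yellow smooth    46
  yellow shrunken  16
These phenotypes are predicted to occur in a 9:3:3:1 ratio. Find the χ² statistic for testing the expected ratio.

0.388

The 9:3:3:1 ratio has 16 parts, so with N = 252 the expected counts are:
  purple smooth: 252 × 9/16 = 141.75
  purple shrunken: 252 × 3/16 = 47.25
  yellow smooth: 252 × 3/16 = 47.25
  yellow shrunken: 252 × 1/16 = 15.75
χ² = Σ (O − E)² / E
  purple smooth: (146 − 141.75)² / 141.75 = 0.1274
  purple shrunken: (44 − 47.25)² / 47.25 = 0.2235
  yellow smooth: (46 − 47.25)² / 47.25 = 0.0331
  yellow shrunken: (16 − 15.75)² / 15.75 = 0.0040
χ² = 0.1274 + 0.2235 + 0.0331 + 0.0040 = 0.388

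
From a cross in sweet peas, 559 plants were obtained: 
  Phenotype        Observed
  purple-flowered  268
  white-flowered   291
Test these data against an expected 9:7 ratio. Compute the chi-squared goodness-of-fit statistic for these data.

15.676

Total ratio parts = 16. Expected numbers out of 559:
  purple-flowered: 559 × 9/16 = 314.4375
  white-flowered: 559 × 7/16 = 244.5625
χ² = Σ (O − E)² / E
  purple-flowered: (268 − 314.4375)² / 314.4375 = 6.8581
  white-flowered: (291 − 244.5625)² / 244.5625 = 8.8175
χ² = 6.8581 + 8.8175 = 15.6756 ≈ 15.676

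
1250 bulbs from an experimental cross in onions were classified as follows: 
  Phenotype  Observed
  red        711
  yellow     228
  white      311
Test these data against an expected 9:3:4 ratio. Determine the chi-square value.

0.269

Expected counts for N = 1250 under a 9:3:4 ratio (total parts = 16):
  red: 1250 × 9/16 = 703.125
  yellow: 1250 × 3/16 = 234.375
  white: 1250 × 4/16 = 312.5
χ² = Σ (O − E)² / E
  red: (711 − 703.125)² / 703.125 = 0.0882
  yellow: (228 − 234.375)² / 234.375 = 0.1734
  white: (311 − 312.5)² / 312.5 = 0.0072
χ² = 0.0882 + 0.1734 + 0.0072 = 0.2688 ≈ 0.269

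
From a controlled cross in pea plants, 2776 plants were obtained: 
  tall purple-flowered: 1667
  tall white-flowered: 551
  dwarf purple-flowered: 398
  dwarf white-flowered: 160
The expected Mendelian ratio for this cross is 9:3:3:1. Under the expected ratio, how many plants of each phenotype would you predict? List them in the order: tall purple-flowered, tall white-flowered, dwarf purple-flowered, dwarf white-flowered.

1561.5, 520.5, 520.5, 173.5

Under the 9:3:3:1 hypothesis (Σ ratio = 16, N = 2776):
  tall purple-flowered: 2776 × 9/16 = 1561.5
  tall white-flowered: 2776 × 3/16 = 520.5
  dwarf purple-flowered: 2776 × 3/16 = 520.5
  dwarf white-flowered: 2776 × 1/16 = 173.5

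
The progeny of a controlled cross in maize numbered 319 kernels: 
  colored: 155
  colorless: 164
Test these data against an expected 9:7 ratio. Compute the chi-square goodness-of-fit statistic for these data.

7.607

The 9:7 ratio has 16 parts, so with N = 319 the expected counts are:
  colored: 319 × 9/16 = 179.4375
  colorless: 319 × 7/16 = 139.5625
χ² = Σ (O − E)² / E
  colored: (155 − 179.4375)² / 179.4375 = 3.3281
  colorless: (164 − 139.5625)² / 139.5625 = 4.2790
χ² = 3.3281 + 4.2790 = 7.6071 ≈ 7.607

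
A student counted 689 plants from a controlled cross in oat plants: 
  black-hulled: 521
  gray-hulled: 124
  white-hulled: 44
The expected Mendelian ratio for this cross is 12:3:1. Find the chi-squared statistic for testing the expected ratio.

0.264

Under the 12:3:1 hypothesis (Σ ratio = 16, N = 689):
  black-hulled: 689 × 12/16 = 516.75
  gray-hulled: 689 × 3/16 = 129.1875
  white-hulled: 689 × 1/16 = 43.0625
χ² = Σ (O − E)² / E
  black-hulled: (521 − 516.75)² / 516.75 = 0.0350
  gray-hulled: (124 − 129.1875)² / 129.1875 = 0.2083
  white-hulled: (44 − 43.0625)² / 43.0625 = 0.0204
χ² = 0.0350 + 0.2083 + 0.0204 = 0.2637 ≈ 0.264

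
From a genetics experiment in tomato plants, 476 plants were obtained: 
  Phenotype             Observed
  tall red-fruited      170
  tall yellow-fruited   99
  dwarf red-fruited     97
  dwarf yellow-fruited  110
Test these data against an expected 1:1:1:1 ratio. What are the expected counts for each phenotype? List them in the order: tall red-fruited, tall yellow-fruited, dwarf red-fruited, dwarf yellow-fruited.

119, 119, 119, 119

Total ratio parts = 4. Expected numbers out of 476:
  tall red-fruited: 476 × 1/4 = 119
  tall yellow-fruited: 476 × 1/4 = 119
  dwarf red-fruited: 476 × 1/4 = 119
  dwarf yellow-fruited: 476 × 1/4 = 119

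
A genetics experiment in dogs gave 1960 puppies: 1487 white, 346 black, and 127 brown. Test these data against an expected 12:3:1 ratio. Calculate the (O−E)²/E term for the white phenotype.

The 12:3:1 ratio has 16 parts, so with N = 1960 the expected counts are:
  white: 1960 × 12/16 = 1470
  black: 1960 × 3/16 = 367.5
  brown: 1960 × 1/16 = 122.5
Contribution of white: (1487 − 1470)² / 1470 = 0.1966

0.197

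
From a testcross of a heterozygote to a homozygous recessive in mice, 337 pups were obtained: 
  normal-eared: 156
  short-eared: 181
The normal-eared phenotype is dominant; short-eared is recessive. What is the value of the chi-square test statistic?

1.855

A testcross of a heterozygote (Aa × aa) gives a 1:1 phenotypic ratio.
Under the 1:1 hypothesis (Σ ratio = 2, N = 337):
  normal-eared: 337 × 1/2 = 168.5
  short-eared: 337 × 1/2 = 168.5
χ² = Σ (O − E)² / E
  normal-eared: (156 − 168.5)² / 168.5 = 0.9273
  short-eared: (181 − 168.5)² / 168.5 = 0.9273
χ² = 0.9273 + 0.9273 = 1.8546 ≈ 1.855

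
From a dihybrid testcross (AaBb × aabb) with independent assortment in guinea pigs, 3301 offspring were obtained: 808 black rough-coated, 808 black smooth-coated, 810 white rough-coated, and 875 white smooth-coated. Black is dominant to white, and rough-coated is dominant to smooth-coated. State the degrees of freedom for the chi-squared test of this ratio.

3

A dihybrid testcross with independent assortment gives a 1:1:1:1 ratio.
A goodness-of-fit test with 4 phenotype classes has df = 4 − 1 = 3.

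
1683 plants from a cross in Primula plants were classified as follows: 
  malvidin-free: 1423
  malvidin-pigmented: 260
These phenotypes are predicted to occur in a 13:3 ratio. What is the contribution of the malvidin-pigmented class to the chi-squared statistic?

Under the 13:3 hypothesis (Σ ratio = 16, N = 1683):
  malvidin-free: 1683 × 13/16 = 1367.4375
  malvidin-pigmented: 1683 × 3/16 = 315.5625
Contribution of malvidin-pigmented: (260 − 315.5625)² / 315.5625 = 9.7831

9.783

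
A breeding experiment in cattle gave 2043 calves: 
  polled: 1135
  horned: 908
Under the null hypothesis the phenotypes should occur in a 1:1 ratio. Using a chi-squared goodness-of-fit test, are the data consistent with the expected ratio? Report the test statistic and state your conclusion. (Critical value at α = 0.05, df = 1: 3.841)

The 1:1 ratio has 2 parts, so with N = 2043 the expected counts are:
  polled: 2043 × 1/2 = 1021.5
  horned: 2043 × 1/2 = 1021.5
χ² = Σ (O − E)² / E
  polled: (1135 − 1021.5)² / 1021.5 = 12.6111
  horned: (908 − 1021.5)² / 1021.5 = 12.6111
χ² = 12.6111 + 12.6111 = 25.2222 ≈ 25.222
Degrees of freedom = 2 − 1 = 1; critical value at α = 0.05 is 3.841.
Since 25.222 > 3.841, we reject the null hypothesis — the data do not fit the 1:1 ratio.

25.222; not consistent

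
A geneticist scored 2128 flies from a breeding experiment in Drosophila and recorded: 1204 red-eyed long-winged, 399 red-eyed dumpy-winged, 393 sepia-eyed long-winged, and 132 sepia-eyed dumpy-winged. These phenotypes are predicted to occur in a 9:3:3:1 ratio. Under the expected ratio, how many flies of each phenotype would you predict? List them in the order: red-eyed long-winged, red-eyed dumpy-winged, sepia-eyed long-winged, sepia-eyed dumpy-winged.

Under the 9:3:3:1 hypothesis (Σ ratio = 16, N = 2128):
  red-eyed long-winged: 2128 × 9/16 = 1197
  red-eyed dumpy-winged: 2128 × 3/16 = 399
  sepia-eyed long-winged: 2128 × 3/16 = 399
  sepia-eyed dumpy-winged: 2128 × 1/16 = 133

1197, 399, 399, 133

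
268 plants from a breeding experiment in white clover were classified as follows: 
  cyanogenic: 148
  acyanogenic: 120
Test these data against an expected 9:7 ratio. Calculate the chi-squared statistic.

Under the 9:7 hypothesis (Σ ratio = 16, N = 268):
  cyanogenic: 268 × 9/16 = 150.75
  acyanogenic: 268 × 7/16 = 117.25
χ² = Σ (O − E)² / E
  cyanogenic: (148 − 150.75)² / 150.75 = 0.0502
  acyanogenic: (120 − 117.25)² / 117.25 = 0.0645
χ² = 0.0502 + 0.0645 = 0.1147 ≈ 0.115

0.115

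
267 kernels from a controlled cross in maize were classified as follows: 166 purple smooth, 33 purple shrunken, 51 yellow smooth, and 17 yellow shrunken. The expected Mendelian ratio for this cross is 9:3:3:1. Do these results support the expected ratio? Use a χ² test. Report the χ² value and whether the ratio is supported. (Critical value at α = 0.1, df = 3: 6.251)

The 9:3:3:1 ratio has 16 parts, so with N = 267 the expected counts are:
  purple smooth: 267 × 9/16 = 150.1875
  purple shrunken: 267 × 3/16 = 50.0625
  yellow smooth: 267 × 3/16 = 50.0625
  yellow shrunken: 267 × 1/16 = 16.6875
χ² = Σ (O − E)² / E
  purple smooth: (166 − 150.1875)² / 150.1875 = 1.6648
  purple shrunken: (33 − 50.0625)² / 50.0625 = 5.8153
  yellow smooth: (51 − 50.0625)² / 50.0625 = 0.0176
  yellow shrunken: (17 − 16.6875)² / 16.6875 = 0.0059
χ² = 1.6648 + 5.8153 + 0.0176 + 0.0059 = 7.5036 ≈ 7.504
Degrees of freedom = 4 − 1 = 3; critical value at α = 0.1 is 6.251.
Since 7.504 > 6.251, we reject the null hypothesis — the data do not fit the 9:3:3:1 ratio.

7.504; not consistent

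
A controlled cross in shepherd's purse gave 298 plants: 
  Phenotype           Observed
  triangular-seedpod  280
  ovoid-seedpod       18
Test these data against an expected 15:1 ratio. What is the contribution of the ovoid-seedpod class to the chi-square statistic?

0.021

Total ratio parts = 16. Expected numbers out of 298:
  triangular-seedpod: 298 × 15/16 = 279.375
  ovoid-seedpod: 298 × 1/16 = 18.625
Contribution of ovoid-seedpod: (18 − 18.625)² / 18.625 = 0.0210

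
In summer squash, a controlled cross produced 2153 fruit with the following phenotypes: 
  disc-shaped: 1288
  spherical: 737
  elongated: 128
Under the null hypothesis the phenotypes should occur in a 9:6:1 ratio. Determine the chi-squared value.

11.342

The 9:6:1 ratio has 16 parts, so with N = 2153 the expected counts are:
  disc-shaped: 2153 × 9/16 = 1211.0625
  spherical: 2153 × 6/16 = 807.375
  elongated: 2153 × 1/16 = 134.5625
χ² = Σ (O − E)² / E
  disc-shaped: (1288 − 1211.0625)² / 1211.0625 = 4.8878
  spherical: (737 − 807.375)² / 807.375 = 6.1343
  elongated: (128 − 134.5625)² / 134.5625 = 0.3200
χ² = 4.8878 + 6.1343 + 0.3200 = 11.3421 ≈ 11.342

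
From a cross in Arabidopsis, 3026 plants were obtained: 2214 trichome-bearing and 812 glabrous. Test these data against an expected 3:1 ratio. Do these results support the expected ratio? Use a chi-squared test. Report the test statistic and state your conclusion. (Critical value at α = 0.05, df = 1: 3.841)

Under the 3:1 hypothesis (Σ ratio = 4, N = 3026):
  trichome-bearing: 3026 × 3/4 = 2269.5
  glabrous: 3026 × 1/4 = 756.5
χ² = Σ (O − E)² / E
  trichome-bearing: (2214 − 2269.5)² / 2269.5 = 1.3572
  glabrous: (812 − 756.5)² / 756.5 = 4.0717
χ² = 1.3572 + 4.0717 = 5.4289 ≈ 5.429
Degrees of freedom = 2 − 1 = 1; critical value at α = 0.05 is 3.841.
Since 5.429 > 3.841, we reject the null hypothesis — the data do not fit the 3:1 ratio.

5.429; not consistent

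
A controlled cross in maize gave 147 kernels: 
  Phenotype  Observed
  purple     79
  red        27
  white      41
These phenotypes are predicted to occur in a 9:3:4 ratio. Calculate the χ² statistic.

0.667

The 9:3:4 ratio has 16 parts, so with N = 147 the expected counts are:
  purple: 147 × 9/16 = 82.6875
  red: 147 × 3/16 = 27.5625
  white: 147 × 4/16 = 36.75
χ² = Σ (O − E)² / E
  purple: (79 − 82.6875)² / 82.6875 = 0.1644
  red: (27 − 27.5625)² / 27.5625 = 0.0115
  white: (41 − 36.75)² / 36.75 = 0.4915
χ² = 0.1644 + 0.0115 + 0.4915 = 0.6674 ≈ 0.667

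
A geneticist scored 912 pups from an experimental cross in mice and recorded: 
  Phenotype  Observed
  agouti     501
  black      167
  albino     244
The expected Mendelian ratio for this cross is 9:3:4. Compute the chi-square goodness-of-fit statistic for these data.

Expected counts for N = 912 under a 9:3:4 ratio (total parts = 16):
  agouti: 912 × 9/16 = 513
  black: 912 × 3/16 = 171
  albino: 912 × 4/16 = 228
χ² = Σ (O − E)² / E
  agouti: (501 − 513)² / 513 = 0.2807
  black: (167 − 171)² / 171 = 0.0936
  albino: (244 − 228)² / 228 = 1.1228
χ² = 0.2807 + 0.0936 + 1.1228 = 1.4971 ≈ 1.497

1.497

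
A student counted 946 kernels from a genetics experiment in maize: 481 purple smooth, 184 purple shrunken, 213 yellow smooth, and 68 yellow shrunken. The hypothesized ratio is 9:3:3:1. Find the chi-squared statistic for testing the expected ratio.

13.647

Under the 9:3:3:1 hypothesis (Σ ratio = 16, N = 946):
  purple smooth: 946 × 9/16 = 532.125
  purple shrunken: 946 × 3/16 = 177.375
  yellow smooth: 946 × 3/16 = 177.375
  yellow shrunken: 946 × 1/16 = 59.125
χ² = Σ (O − E)² / E
  purple smooth: (481 − 532.125)² / 532.125 = 4.9119
  purple shrunken: (184 − 177.375)² / 177.375 = 0.2474
  yellow smooth: (213 − 177.375)² / 177.375 = 7.1551
  yellow shrunken: (68 − 59.125)² / 59.125 = 1.3322
χ² = 4.9119 + 0.2474 + 7.1551 + 1.3322 = 13.6466 ≈ 13.647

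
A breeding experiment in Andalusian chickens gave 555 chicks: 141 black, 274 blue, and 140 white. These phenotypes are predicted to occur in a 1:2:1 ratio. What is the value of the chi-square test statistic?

The 1:2:1 ratio has 4 parts, so with N = 555 the expected counts are:
  black: 555 × 1/4 = 138.75
  blue: 555 × 2/4 = 277.5
  white: 555 × 1/4 = 138.75
χ² = Σ (O − E)² / E
  black: (141 − 138.75)² / 138.75 = 0.0365
  blue: (274 − 277.5)² / 277.5 = 0.0441
  white: (140 − 138.75)² / 138.75 = 0.0113
χ² = 0.0365 + 0.0441 + 0.0113 = 0.0919 ≈ 0.092

0.092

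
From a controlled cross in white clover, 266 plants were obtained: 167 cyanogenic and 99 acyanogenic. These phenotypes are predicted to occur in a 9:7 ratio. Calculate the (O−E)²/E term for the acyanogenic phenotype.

2.594

Total ratio parts = 16. Expected numbers out of 266:
  cyanogenic: 266 × 9/16 = 149.625
  acyanogenic: 266 × 7/16 = 116.375
Contribution of acyanogenic: (99 − 116.375)² / 116.375 = 2.5941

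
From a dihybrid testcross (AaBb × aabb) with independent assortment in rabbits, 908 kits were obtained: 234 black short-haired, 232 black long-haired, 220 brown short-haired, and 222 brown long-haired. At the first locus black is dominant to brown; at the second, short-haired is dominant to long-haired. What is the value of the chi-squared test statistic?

0.652

A dihybrid testcross with independent assortment gives a 1:1:1:1 ratio.
Under the 1:1:1:1 hypothesis (Σ ratio = 4, N = 908):
  black short-haired: 908 × 1/4 = 227
  black long-haired: 908 × 1/4 = 227
  brown short-haired: 908 × 1/4 = 227
  brown long-haired: 908 × 1/4 = 227
χ² = Σ (O − E)² / E
  black short-haired: (234 − 227)² / 227 = 0.2159
  black long-haired: (232 − 227)² / 227 = 0.1101
  brown short-haired: (220 − 227)² / 227 = 0.2159
  brown long-haired: (222 − 227)² / 227 = 0.1101
χ² = 0.2159 + 0.1101 + 0.2159 + 0.1101 = 0.652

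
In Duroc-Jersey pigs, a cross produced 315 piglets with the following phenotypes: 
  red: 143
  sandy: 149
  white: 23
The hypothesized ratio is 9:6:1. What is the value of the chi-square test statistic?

Under the 9:6:1 hypothesis (Σ ratio = 16, N = 315):
  red: 315 × 9/16 = 177.1875
  sandy: 315 × 6/16 = 118.125
  white: 315 × 1/16 = 19.6875
χ² = Σ (O − E)² / E
  red: (143 − 177.1875)² / 177.1875 = 6.5963
  sandy: (149 − 118.125)² / 118.125 = 8.0700
  white: (23 − 19.6875)² / 19.6875 = 0.5573
χ² = 6.5963 + 8.0700 + 0.5573 = 15.2236 ≈ 15.224

15.224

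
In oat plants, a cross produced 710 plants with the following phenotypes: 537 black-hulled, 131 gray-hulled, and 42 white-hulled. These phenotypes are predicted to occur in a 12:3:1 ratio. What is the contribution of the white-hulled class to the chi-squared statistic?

0.127

The 12:3:1 ratio has 16 parts, so with N = 710 the expected counts are:
  black-hulled: 710 × 12/16 = 532.5
  gray-hulled: 710 × 3/16 = 133.125
  white-hulled: 710 × 1/16 = 44.375
Contribution of white-hulled: (42 − 44.375)² / 44.375 = 0.1271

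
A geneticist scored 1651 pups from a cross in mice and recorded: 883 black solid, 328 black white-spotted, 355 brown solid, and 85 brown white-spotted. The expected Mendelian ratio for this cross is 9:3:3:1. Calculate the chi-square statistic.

Under the 9:3:3:1 hypothesis (Σ ratio = 16, N = 1651):
  black solid: 1651 × 9/16 = 928.6875
  black white-spotted: 1651 × 3/16 = 309.5625
  brown solid: 1651 × 3/16 = 309.5625
  brown white-spotted: 1651 × 1/16 = 103.1875
χ² = Σ (O − E)² / E
  black solid: (883 − 928.6875)² / 928.6875 = 2.2476
  black white-spotted: (328 − 309.5625)² / 309.5625 = 1.0981
  brown solid: (355 − 309.5625)² / 309.5625 = 6.6693
  brown white-spotted: (85 − 103.1875)² / 103.1875 = 3.2057
χ² = 2.2476 + 1.0981 + 6.6693 + 3.2057 = 13.2207 ≈ 13.221

13.221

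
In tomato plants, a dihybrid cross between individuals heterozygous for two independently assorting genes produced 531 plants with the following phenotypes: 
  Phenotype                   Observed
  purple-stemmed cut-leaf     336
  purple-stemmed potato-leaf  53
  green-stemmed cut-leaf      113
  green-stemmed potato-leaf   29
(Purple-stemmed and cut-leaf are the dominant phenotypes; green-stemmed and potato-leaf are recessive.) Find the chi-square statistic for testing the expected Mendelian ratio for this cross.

28.779

A dihybrid F₂ with independent assortment and complete dominance at both loci gives a 9:3:3:1 phenotypic ratio.
The 9:3:3:1 ratio has 16 parts, so with N = 531 the expected counts are:
  purple-stemmed cut-leaf: 531 × 9/16 = 298.6875
  purple-stemmed potato-leaf: 531 × 3/16 = 99.5625
  green-stemmed cut-leaf: 531 × 3/16 = 99.5625
  green-stemmed potato-leaf: 531 × 1/16 = 33.1875
χ² = Σ (O − E)² / E
  purple-stemmed cut-leaf: (336 − 298.6875)² / 298.6875 = 4.6611
  purple-stemmed potato-leaf: (53 − 99.5625)² / 99.5625 = 21.7759
  green-stemmed cut-leaf: (113 − 99.5625)² / 99.5625 = 1.8136
  green-stemmed potato-leaf: (29 − 33.1875)² / 33.1875 = 0.5284
χ² = 4.6611 + 21.7759 + 1.8136 + 0.5284 = 28.779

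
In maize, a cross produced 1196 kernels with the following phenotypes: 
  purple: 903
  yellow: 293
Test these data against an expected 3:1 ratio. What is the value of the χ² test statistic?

0.161

Total ratio parts = 4. Expected numbers out of 1196:
  purple: 1196 × 3/4 = 897
  yellow: 1196 × 1/4 = 299
χ² = Σ (O − E)² / E
  purple: (903 − 897)² / 897 = 0.0401
  yellow: (293 − 299)² / 299 = 0.1204
χ² = 0.0401 + 0.1204 = 0.1605 ≈ 0.161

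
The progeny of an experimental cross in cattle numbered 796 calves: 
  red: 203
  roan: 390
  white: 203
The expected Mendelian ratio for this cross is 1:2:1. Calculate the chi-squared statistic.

Total ratio parts = 4. Expected numbers out of 796:
  red: 796 × 1/4 = 199
  roan: 796 × 2/4 = 398
  white: 796 × 1/4 = 199
χ² = Σ (O − E)² / E
  red: (203 − 199)² / 199 = 0.0804
  roan: (390 − 398)² / 398 = 0.1608
  white: (203 − 199)² / 199 = 0.0804
χ² = 0.0804 + 0.1608 + 0.0804 = 0.3216 ≈ 0.322

0.322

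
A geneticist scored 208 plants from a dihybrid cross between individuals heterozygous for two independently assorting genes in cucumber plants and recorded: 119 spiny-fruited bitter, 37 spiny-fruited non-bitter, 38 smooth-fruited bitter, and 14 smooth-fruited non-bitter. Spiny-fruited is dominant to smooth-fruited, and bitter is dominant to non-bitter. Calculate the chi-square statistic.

0.239

A dihybrid F₂ with independent assortment and complete dominance at both loci gives a 9:3:3:1 phenotypic ratio.
Expected counts for N = 208 under a 9:3:3:1 ratio (total parts = 16):
  spiny-fruited bitter: 208 × 9/16 = 117
  spiny-fruited non-bitter: 208 × 3/16 = 39
  smooth-fruited bitter: 208 × 3/16 = 39
  smooth-fruited non-bitter: 208 × 1/16 = 13
χ² = Σ (O − E)² / E
  spiny-fruited bitter: (119 − 117)² / 117 = 0.0342
  spiny-fruited non-bitter: (37 − 39)² / 39 = 0.1026
  smooth-fruited bitter: (38 − 39)² / 39 = 0.0256
  smooth-fruited non-bitter: (14 − 13)² / 13 = 0.0769
χ² = 0.0342 + 0.1026 + 0.0256 + 0.0769 = 0.2393 ≈ 0.239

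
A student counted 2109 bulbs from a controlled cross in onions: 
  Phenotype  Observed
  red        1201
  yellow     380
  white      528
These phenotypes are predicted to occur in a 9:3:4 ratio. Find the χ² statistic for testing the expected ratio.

0.786

Expected counts for N = 2109 under a 9:3:4 ratio (total parts = 16):
  red: 2109 × 9/16 = 1186.3125
  yellow: 2109 × 3/16 = 395.4375
  white: 2109 × 4/16 = 527.25
χ² = Σ (O − E)² / E
  red: (1201 − 1186.3125)² / 1186.3125 = 0.1818
  yellow: (380 − 395.4375)² / 395.4375 = 0.6027
  white: (528 − 527.25)² / 527.25 = 0.0011
χ² = 0.1818 + 0.6027 + 0.0011 = 0.7856 ≈ 0.786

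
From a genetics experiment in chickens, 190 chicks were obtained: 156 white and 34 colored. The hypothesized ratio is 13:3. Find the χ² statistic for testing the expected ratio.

Expected counts for N = 190 under a 13:3 ratio (total parts = 16):
  white: 190 × 13/16 = 154.375
  colored: 190 × 3/16 = 35.625
χ² = Σ (O − E)² / E
  white: (156 − 154.375)² / 154.375 = 0.0171
  colored: (34 − 35.625)² / 35.625 = 0.0741
χ² = 0.0171 + 0.0741 = 0.0912 ≈ 0.091

0.091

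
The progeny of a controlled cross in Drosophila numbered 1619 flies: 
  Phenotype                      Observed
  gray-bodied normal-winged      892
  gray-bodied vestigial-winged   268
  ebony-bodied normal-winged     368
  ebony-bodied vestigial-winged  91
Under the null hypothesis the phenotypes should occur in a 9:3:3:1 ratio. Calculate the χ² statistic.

Expected counts for N = 1619 under a 9:3:3:1 ratio (total parts = 16):
  gray-bodied normal-winged: 1619 × 9/16 = 910.6875
  gray-bodied vestigial-winged: 1619 × 3/16 = 303.5625
  ebony-bodied normal-winged: 1619 × 3/16 = 303.5625
  ebony-bodied vestigial-winged: 1619 × 1/16 = 101.1875
χ² = Σ (O − E)² / E
  gray-bodied normal-winged: (892 − 910.6875)² / 910.6875 = 0.3835
  gray-bodied vestigial-winged: (268 − 303.5625)² / 303.5625 = 4.1662
  ebony-bodied normal-winged: (368 − 303.5625)² / 303.5625 = 13.6782
  ebony-bodied vestigial-winged: (91 − 101.1875)² / 101.1875 = 1.0257
χ² = 0.3835 + 4.1662 + 13.6782 + 1.0257 = 19.2536 ≈ 19.254

19.254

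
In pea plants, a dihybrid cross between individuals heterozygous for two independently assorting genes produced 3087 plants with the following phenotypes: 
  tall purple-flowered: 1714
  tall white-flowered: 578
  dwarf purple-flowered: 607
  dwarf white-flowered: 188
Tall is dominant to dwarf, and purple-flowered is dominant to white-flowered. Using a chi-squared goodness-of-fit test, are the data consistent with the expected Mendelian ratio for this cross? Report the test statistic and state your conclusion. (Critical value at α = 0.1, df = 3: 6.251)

A dihybrid F₂ with independent assortment and complete dominance at both loci gives a 9:3:3:1 phenotypic ratio.
The 9:3:3:1 ratio has 16 parts, so with N = 3087 the expected counts are:
  tall purple-flowered: 3087 × 9/16 = 1736.4375
  tall white-flowered: 3087 × 3/16 = 578.8125
  dwarf purple-flowered: 3087 × 3/16 = 578.8125
  dwarf white-flowered: 3087 × 1/16 = 192.9375
χ² = Σ (O − E)² / E
  tall purple-flowered: (1714 − 1736.4375)² / 1736.4375 = 0.2899
  tall white-flowered: (578 − 578.8125)² / 578.8125 = 0.0011
  dwarf purple-flowered: (607 − 578.8125)² / 578.8125 = 1.3727
  dwarf white-flowered: (188 − 192.9375)² / 192.9375 = 0.1264
χ² = 0.2899 + 0.0011 + 1.3727 + 0.1264 = 1.7901 ≈ 1.790
Degrees of freedom = 4 − 1 = 3; critical value at α = 0.1 is 6.251.
Since 1.790 < 6.251, we fail to reject the null hypothesis — the data are consistent with the 9:3:3:1 ratio.

1.790; consistent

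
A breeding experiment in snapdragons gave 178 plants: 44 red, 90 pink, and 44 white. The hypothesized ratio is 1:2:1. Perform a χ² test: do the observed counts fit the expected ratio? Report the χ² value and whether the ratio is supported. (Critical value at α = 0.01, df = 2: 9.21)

Under the 1:2:1 hypothesis (Σ ratio = 4, N = 178):
  red: 178 × 1/4 = 44.5
  pink: 178 × 2/4 = 89
  white: 178 × 1/4 = 44.5
χ² = Σ (O − E)² / E
  red: (44 − 44.5)² / 44.5 = 0.0056
  pink: (90 − 89)² / 89 = 0.0112
  white: (44 − 44.5)² / 44.5 = 0.0056
χ² = 0.0056 + 0.0112 + 0.0056 = 0.0224 ≈ 0.022
Degrees of freedom = 3 − 1 = 2; critical value at α = 0.01 is 9.21.
Since 0.022 < 9.21, we fail to reject the null hypothesis — the data are consistent with the 1:2:1 ratio.

0.022; consistent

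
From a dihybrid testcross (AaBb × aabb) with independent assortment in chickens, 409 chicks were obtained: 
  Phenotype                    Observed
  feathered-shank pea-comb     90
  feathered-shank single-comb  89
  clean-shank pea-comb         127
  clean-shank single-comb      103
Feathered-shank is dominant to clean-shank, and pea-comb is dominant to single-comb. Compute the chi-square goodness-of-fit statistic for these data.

9.181

A dihybrid testcross with independent assortment gives a 1:1:1:1 ratio.
Under the 1:1:1:1 hypothesis (Σ ratio = 4, N = 409):
  feathered-shank pea-comb: 409 × 1/4 = 102.25
  feathered-shank single-comb: 409 × 1/4 = 102.25
  clean-shank pea-comb: 409 × 1/4 = 102.25
  clean-shank single-comb: 409 × 1/4 = 102.25
χ² = Σ (O − E)² / E
  feathered-shank pea-comb: (90 − 102.25)² / 102.25 = 1.4676
  feathered-shank single-comb: (89 − 102.25)² / 102.25 = 1.7170
  clean-shank pea-comb: (127 − 102.25)² / 102.25 = 5.9908
  clean-shank single-comb: (103 − 102.25)² / 102.25 = 0.0055
χ² = 1.4676 + 1.7170 + 5.9908 + 0.0055 = 9.1809 ≈ 9.181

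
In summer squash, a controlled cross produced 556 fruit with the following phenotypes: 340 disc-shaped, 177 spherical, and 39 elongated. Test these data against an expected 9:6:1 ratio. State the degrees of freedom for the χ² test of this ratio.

2

A goodness-of-fit test with 3 phenotype classes has df = 3 − 1 = 2.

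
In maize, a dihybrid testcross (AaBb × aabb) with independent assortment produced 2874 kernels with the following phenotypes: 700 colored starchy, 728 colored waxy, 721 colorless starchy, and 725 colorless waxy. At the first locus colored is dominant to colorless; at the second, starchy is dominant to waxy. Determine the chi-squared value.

A dihybrid testcross with independent assortment gives a 1:1:1:1 ratio.
Total ratio parts = 4. Expected numbers out of 2874:
  colored starchy: 2874 × 1/4 = 718.5
  colored waxy: 2874 × 1/4 = 718.5
  colorless starchy: 2874 × 1/4 = 718.5
  colorless waxy: 2874 × 1/4 = 718.5
χ² = Σ (O − E)² / E
  colored starchy: (700 − 718.5)² / 718.5 = 0.4763
  colored waxy: (728 − 718.5)² / 718.5 = 0.1256
  colorless starchy: (721 − 718.5)² / 718.5 = 0.0087
  colorless waxy: (725 − 718.5)² / 718.5 = 0.0588
χ² = 0.4763 + 0.1256 + 0.0087 + 0.0588 = 0.6694 ≈ 0.669

0.669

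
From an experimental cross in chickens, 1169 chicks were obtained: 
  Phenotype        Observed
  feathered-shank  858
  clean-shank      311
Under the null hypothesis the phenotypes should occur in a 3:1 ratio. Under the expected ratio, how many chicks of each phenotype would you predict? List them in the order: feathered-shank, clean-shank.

876.75, 292.25

Under the 3:1 hypothesis (Σ ratio = 4, N = 1169):
  feathered-shank: 1169 × 3/4 = 876.75
  clean-shank: 1169 × 1/4 = 292.25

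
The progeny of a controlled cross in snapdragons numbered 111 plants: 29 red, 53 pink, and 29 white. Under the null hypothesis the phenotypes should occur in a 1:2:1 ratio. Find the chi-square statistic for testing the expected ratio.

0.225

Total ratio parts = 4. Expected numbers out of 111:
  red: 111 × 1/4 = 27.75
  pink: 111 × 2/4 = 55.5
  white: 111 × 1/4 = 27.75
χ² = Σ (O − E)² / E
  red: (29 − 27.75)² / 27.75 = 0.0563
  pink: (53 − 55.5)² / 55.5 = 0.1126
  white: (29 − 27.75)² / 27.75 = 0.0563
χ² = 0.0563 + 0.1126 + 0.0563 = 0.2252 ≈ 0.225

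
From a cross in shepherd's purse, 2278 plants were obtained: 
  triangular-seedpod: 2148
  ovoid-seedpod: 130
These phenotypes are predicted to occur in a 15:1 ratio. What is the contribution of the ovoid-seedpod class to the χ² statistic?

Total ratio parts = 16. Expected numbers out of 2278:
  triangular-seedpod: 2278 × 15/16 = 2135.625
  ovoid-seedpod: 2278 × 1/16 = 142.375
Contribution of ovoid-seedpod: (130 − 142.375)² / 142.375 = 1.0756

1.076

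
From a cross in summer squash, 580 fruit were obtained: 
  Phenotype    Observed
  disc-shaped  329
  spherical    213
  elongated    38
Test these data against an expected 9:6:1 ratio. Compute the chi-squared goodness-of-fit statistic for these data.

0.201

Expected counts for N = 580 under a 9:6:1 ratio (total parts = 16):
  disc-shaped: 580 × 9/16 = 326.25
  spherical: 580 × 6/16 = 217.5
  elongated: 580 × 1/16 = 36.25
χ² = Σ (O − E)² / E
  disc-shaped: (329 − 326.25)² / 326.25 = 0.0232
  spherical: (213 − 217.5)² / 217.5 = 0.0931
  elongated: (38 − 36.25)² / 36.25 = 0.0845
χ² = 0.0232 + 0.0931 + 0.0845 = 0.2008 ≈ 0.201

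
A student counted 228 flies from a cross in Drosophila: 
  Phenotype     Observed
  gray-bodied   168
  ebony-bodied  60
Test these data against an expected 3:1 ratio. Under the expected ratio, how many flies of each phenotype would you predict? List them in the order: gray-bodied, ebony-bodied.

Under the 3:1 hypothesis (Σ ratio = 4, N = 228):
  gray-bodied: 228 × 3/4 = 171
  ebony-bodied: 228 × 1/4 = 57

171, 57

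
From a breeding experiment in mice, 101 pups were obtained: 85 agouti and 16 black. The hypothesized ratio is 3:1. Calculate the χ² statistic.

4.518

Total ratio parts = 4. Expected numbers out of 101:
  agouti: 101 × 3/4 = 75.75
  black: 101 × 1/4 = 25.25
χ² = Σ (O − E)² / E
  agouti: (85 − 75.75)² / 75.75 = 1.1295
  black: (16 − 25.25)² / 25.25 = 3.3886
χ² = 1.1295 + 3.3886 = 4.5181 ≈ 4.518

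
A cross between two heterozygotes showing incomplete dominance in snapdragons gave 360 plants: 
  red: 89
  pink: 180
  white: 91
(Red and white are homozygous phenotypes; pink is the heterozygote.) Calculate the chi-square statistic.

With incomplete dominance, a heterozygote × heterozygote cross gives a 1:2:1 phenotypic ratio.
Total ratio parts = 4. Expected numbers out of 360:
  red: 360 × 1/4 = 90
  pink: 360 × 2/4 = 180
  white: 360 × 1/4 = 90
χ² = Σ (O − E)² / E
  red: (89 − 90)² / 90 = 0.0111
  pink: (180 − 180)² / 180 = 0.0000
  white: (91 − 90)² / 90 = 0.0111
χ² = 0.0111 + 0.0000 + 0.0111 = 0.0222 ≈ 0.022

0.022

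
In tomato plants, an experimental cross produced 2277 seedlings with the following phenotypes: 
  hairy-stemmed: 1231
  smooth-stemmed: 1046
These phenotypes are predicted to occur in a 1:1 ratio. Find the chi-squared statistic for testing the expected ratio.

15.031

Under the 1:1 hypothesis (Σ ratio = 2, N = 2277):
  hairy-stemmed: 2277 × 1/2 = 1138.5
  smooth-stemmed: 2277 × 1/2 = 1138.5
χ² = Σ (O − E)² / E
  hairy-stemmed: (1231 − 1138.5)² / 1138.5 = 7.5154
  smooth-stemmed: (1046 − 1138.5)² / 1138.5 = 7.5154
χ² = 7.5154 + 7.5154 = 15.0308 ≈ 15.031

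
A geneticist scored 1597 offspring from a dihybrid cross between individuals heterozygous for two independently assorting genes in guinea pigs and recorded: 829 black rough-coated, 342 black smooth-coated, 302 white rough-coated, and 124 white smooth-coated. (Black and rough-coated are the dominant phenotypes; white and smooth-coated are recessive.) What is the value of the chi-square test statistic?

17.281

A dihybrid F₂ with independent assortment and complete dominance at both loci gives a 9:3:3:1 phenotypic ratio.
Expected counts for N = 1597 under a 9:3:3:1 ratio (total parts = 16):
  black rough-coated: 1597 × 9/16 = 898.3125
  black smooth-coated: 1597 × 3/16 = 299.4375
  white rough-coated: 1597 × 3/16 = 299.4375
  white smooth-coated: 1597 × 1/16 = 99.8125
χ² = Σ (O − E)² / E
  black rough-coated: (829 − 898.3125)² / 898.3125 = 5.3481
  black smooth-coated: (342 − 299.4375)² / 299.4375 = 6.0499
  white rough-coated: (302 − 299.4375)² / 299.4375 = 0.0219
  white smooth-coated: (124 − 99.8125)² / 99.8125 = 5.8613
χ² = 5.3481 + 6.0499 + 0.0219 + 5.8613 = 17.2812 ≈ 17.281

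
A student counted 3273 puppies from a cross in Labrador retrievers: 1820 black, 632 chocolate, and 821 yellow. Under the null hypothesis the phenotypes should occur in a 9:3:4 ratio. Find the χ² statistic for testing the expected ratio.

0.797

Expected counts for N = 3273 under a 9:3:4 ratio (total parts = 16):
  black: 3273 × 9/16 = 1841.0625
  chocolate: 3273 × 3/16 = 613.6875
  yellow: 3273 × 4/16 = 818.25
χ² = Σ (O − E)² / E
  black: (1820 − 1841.0625)² / 1841.0625 = 0.2410
  chocolate: (632 − 613.6875)² / 613.6875 = 0.5464
  yellow: (821 − 818.25)² / 818.25 = 0.0092
χ² = 0.2410 + 0.5464 + 0.0092 = 0.7966 ≈ 0.797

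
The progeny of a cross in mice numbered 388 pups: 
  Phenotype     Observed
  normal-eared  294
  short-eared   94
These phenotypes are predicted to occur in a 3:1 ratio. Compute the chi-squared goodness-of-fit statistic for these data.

0.124

Under the 3:1 hypothesis (Σ ratio = 4, N = 388):
  normal-eared: 388 × 3/4 = 291
  short-eared: 388 × 1/4 = 97
χ² = Σ (O − E)² / E
  normal-eared: (294 − 291)² / 291 = 0.0309
  short-eared: (94 − 97)² / 97 = 0.0928
χ² = 0.0309 + 0.0928 = 0.1237 ≈ 0.124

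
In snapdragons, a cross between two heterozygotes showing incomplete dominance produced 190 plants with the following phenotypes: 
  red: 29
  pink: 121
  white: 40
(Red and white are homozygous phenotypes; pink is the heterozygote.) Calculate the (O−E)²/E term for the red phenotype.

7.205

With incomplete dominance, a heterozygote × heterozygote cross gives a 1:2:1 phenotypic ratio.
Expected counts for N = 190 under a 1:2:1 ratio (total parts = 4):
  red: 190 × 1/4 = 47.5
  pink: 190 × 2/4 = 95
  white: 190 × 1/4 = 47.5
Contribution of red: (29 − 47.5)² / 47.5 = 7.2053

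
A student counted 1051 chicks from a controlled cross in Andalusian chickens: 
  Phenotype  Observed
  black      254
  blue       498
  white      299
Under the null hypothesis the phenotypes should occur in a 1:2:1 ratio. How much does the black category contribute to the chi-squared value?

0.291

The 1:2:1 ratio has 4 parts, so with N = 1051 the expected counts are:
  black: 1051 × 1/4 = 262.75
  blue: 1051 × 2/4 = 525.5
  white: 1051 × 1/4 = 262.75
Contribution of black: (254 − 262.75)² / 262.75 = 0.2914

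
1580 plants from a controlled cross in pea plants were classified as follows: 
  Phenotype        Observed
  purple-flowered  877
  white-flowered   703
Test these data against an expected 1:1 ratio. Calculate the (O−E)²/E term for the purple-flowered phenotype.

Total ratio parts = 2. Expected numbers out of 1580:
  purple-flowered: 1580 × 1/2 = 790
  white-flowered: 1580 × 1/2 = 790
Contribution of purple-flowered: (877 − 790)² / 790 = 9.5810

9.581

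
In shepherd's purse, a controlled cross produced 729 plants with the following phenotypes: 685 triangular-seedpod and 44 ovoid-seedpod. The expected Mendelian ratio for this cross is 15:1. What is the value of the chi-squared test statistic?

0.057

Under the 15:1 hypothesis (Σ ratio = 16, N = 729):
  triangular-seedpod: 729 × 15/16 = 683.4375
  ovoid-seedpod: 729 × 1/16 = 45.5625
χ² = Σ (O − E)² / E
  triangular-seedpod: (685 − 683.4375)² / 683.4375 = 0.0036
  ovoid-seedpod: (44 − 45.5625)² / 45.5625 = 0.0536
χ² = 0.0036 + 0.0536 = 0.0572 ≈ 0.057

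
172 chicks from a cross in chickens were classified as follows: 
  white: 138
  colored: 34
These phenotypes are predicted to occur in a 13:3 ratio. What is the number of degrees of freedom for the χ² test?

A goodness-of-fit test with 2 phenotype classes has df = 2 − 1 = 1.

1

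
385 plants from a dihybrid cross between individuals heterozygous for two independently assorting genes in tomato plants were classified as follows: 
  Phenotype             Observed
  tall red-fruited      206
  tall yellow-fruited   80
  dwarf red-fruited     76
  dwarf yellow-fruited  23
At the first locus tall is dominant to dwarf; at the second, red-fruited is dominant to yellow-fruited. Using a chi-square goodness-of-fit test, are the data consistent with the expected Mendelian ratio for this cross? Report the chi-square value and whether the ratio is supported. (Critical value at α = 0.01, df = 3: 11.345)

A dihybrid F₂ with independent assortment and complete dominance at both loci gives a 9:3:3:1 phenotypic ratio.
Total ratio parts = 16. Expected numbers out of 385:
  tall red-fruited: 385 × 9/16 = 216.5625
  tall yellow-fruited: 385 × 3/16 = 72.1875
  dwarf red-fruited: 385 × 3/16 = 72.1875
  dwarf yellow-fruited: 385 × 1/16 = 24.0625
χ² = Σ (O − E)² / E
  tall red-fruited: (206 − 216.5625)² / 216.5625 = 0.5152
  tall yellow-fruited: (80 − 72.1875)² / 72.1875 = 0.8455
  dwarf red-fruited: (76 − 72.1875)² / 72.1875 = 0.2014
  dwarf yellow-fruited: (23 − 24.0625)² / 24.0625 = 0.0469
χ² = 0.5152 + 0.8455 + 0.2014 + 0.0469 = 1.609
Degrees of freedom = 4 − 1 = 3; critical value at α = 0.01 is 11.345.
Since 1.609 < 11.345, we fail to reject the null hypothesis — the data are consistent with the 9:3:3:1 ratio.

1.609; consistent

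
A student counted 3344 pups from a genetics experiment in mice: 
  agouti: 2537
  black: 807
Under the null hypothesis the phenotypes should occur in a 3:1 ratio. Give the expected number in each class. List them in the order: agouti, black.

Expected counts for N = 3344 under a 3:1 ratio (total parts = 4):
  agouti: 3344 × 3/4 = 2508
  black: 3344 × 1/4 = 836

2508, 836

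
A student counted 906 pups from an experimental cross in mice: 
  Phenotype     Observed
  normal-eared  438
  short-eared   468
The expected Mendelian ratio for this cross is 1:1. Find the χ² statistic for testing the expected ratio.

The 1:1 ratio has 2 parts, so with N = 906 the expected counts are:
  normal-eared: 906 × 1/2 = 453
  short-eared: 906 × 1/2 = 453
χ² = Σ (O − E)² / E
  normal-eared: (438 − 453)² / 453 = 0.4967
  short-eared: (468 − 453)² / 453 = 0.4967
χ² = 0.4967 + 0.4967 = 0.9934 ≈ 0.993

0.993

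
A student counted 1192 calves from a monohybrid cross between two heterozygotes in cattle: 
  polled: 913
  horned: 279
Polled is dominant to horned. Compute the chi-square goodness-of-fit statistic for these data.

1.615

For a monohybrid cross between heterozygotes with complete dominance, the expected phenotypic ratio is 3:1.
Expected counts for N = 1192 under a 3:1 ratio (total parts = 4):
  polled: 1192 × 3/4 = 894
  horned: 1192 × 1/4 = 298
χ² = Σ (O − E)² / E
  polled: (913 − 894)² / 894 = 0.4038
  horned: (279 − 298)² / 298 = 1.2114
χ² = 0.4038 + 1.2114 = 1.6152 ≈ 1.615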